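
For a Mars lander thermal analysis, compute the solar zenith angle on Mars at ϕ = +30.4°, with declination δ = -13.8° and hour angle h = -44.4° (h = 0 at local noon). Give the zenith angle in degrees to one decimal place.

θ_z = 61.5°

cos θ_z = sin ϕ sin δ + cos ϕ cos δ cos h = -0.120706 + 0.598454 = 0.477748.
θ_z = arccos(0.477748) = 61.5°.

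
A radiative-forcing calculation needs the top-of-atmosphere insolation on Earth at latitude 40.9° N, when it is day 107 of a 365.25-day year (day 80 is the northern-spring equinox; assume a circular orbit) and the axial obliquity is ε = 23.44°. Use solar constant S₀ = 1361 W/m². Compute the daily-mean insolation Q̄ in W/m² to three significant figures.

Q̄ ≈ 406 W/m²

Solar longitude: λ_s = 360° × (107 − 80)/365.25 = 26.612°.
sin δ = sin 23.44° × sin 26.612° = 0.17819, so δ = +10.264°.
cos H₀ = −tan(+40.9°) tan(+10.264°) = -0.1569, H₀ = 1.7283 rad.
Bracket: H₀ sin φ sin δ + cos φ cos δ sin H₀ = 1.7283×0.65474×0.17819 + 0.75585×0.98400×0.98762 = 0.201638 + 0.734549 = 0.936187.
Q̄ = (S₀/π) × [bracket] = (1361/π) × 0.936187 = 405.6 W/m².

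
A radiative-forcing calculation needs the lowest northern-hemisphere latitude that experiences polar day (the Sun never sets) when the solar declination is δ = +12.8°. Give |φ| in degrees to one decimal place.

|φ| = 77.2°

Polar day requires cos H₀ = −tan φ tan δ ≤ −1, i.e. tan φ tan δ ≥ 1.
The boundary is |tan φ| · |tan δ| = 1, so |φ| = 90° − |δ| = 90° − 12.8° = 77.2° in the northern hemisphere.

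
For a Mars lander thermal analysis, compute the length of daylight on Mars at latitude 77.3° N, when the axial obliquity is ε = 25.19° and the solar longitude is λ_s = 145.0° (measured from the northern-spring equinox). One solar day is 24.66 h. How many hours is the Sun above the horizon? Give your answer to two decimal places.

Solar declination: sin δ = sin ε · sin λ_s = sin 25.19° × sin 145.0° = 0.24413, so δ = +14.130°.
Sunrise equation: cos H₀ = −tan φ · tan δ = -1.1171 ≤ −1, so the Sun never sets (polar day) and H₀ = π.
Daylight = 2H₀/(2π) × 24.66 h = (3.1416/π) × 24.66 = 24.66 h.

24.66 h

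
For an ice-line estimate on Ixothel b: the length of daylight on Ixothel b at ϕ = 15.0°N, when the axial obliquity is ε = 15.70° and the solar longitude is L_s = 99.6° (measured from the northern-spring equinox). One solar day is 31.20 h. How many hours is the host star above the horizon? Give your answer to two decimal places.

16.34 h

Solar declination: sin δ = sin ε · sin L_s = sin 15.70° × sin 99.6° = 0.26681, so δ = +15.475°.
cos h₀ = −tan ϕ · tan δ = −tan(+15.0°) × tan(+15.475°) = -0.0742, so h₀ = 1.6450 rad = 94.25°.
Daylight = 2h₀/(2π) × 31.20 h = (1.6450/π) × 31.20 = 16.34 h.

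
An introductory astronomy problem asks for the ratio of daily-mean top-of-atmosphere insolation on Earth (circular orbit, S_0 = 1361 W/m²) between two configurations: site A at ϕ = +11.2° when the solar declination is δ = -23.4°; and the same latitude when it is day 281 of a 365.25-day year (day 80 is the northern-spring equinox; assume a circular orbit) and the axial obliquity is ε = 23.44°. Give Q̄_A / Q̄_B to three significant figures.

— Configuration A (ϕ=+11.2°):
cos h₀ = −tan(+11.2°) tan(-23.400°) = 0.0857, h₀ = 1.4850 rad.
Bracket: h₀ sin ϕ sin δ + cos ϕ cos δ sin h₀ = 1.4850×0.19423×-0.39715 + 0.98096×0.91775×0.99632 = -0.114551 + 0.896963 = 0.782412.
Q̄ = (S_0/π) × [bracket] = (1361/π) × 0.782412 = 338.96 W/m².
— Configuration B (ϕ=+11.2°):
Solar longitude: L_s = 360° × (281 − 80)/365.25 = 198.111°.
sin δ = sin 23.44° × sin 198.111° = -0.12366, so δ = -7.103°.
cos h₀ = −tan(+11.2°) tan(-7.103°) = 0.0247, h₀ = 1.5461 rad.
Bracket: h₀ sin ϕ sin δ + cos ϕ cos δ sin h₀ = 1.5461×0.19423×-0.12366 + 0.98096×0.99233×0.99970 = -0.037135 + 0.973144 = 0.936009.
Q̄ = (S_0/π) × [bracket] = (1361/π) × 0.936009 = 405.50 W/m².
Ratio Q̄_A / Q̄_B = 338.96 / 405.50 = 0.8359.

Q̄_A / Q̄_B ≈ 0.836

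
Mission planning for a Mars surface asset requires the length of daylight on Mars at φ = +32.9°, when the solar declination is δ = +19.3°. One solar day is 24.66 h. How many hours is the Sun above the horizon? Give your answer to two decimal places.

cos H₀ = −tan φ · tan δ = −tan(+32.9°) × tan(+19.300°) = -0.2266, so H₀ = 1.7993 rad = 103.09°.
Daylight = 2H₀/(2π) × 24.66 h = (1.7993/π) × 24.66 = 14.12 h.

14.12 h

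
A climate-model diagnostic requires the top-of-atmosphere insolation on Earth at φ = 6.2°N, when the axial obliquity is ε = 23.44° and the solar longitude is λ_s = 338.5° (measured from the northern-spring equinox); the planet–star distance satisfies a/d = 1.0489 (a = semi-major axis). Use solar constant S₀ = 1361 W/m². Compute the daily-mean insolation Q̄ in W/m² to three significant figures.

Solar declination: sin δ = sin ε · sin λ_s = sin 23.44° × sin 338.5° = -0.14579, so δ = -8.383°.
cos H₀ = −tan(+6.2°) tan(-8.383°) = 0.0160, H₀ = 1.5548 rad.
Bracket: H₀ sin φ sin δ + cos φ cos δ sin H₀ = 1.5548×0.10800×-0.14579 + 0.99415×0.98932×0.99987 = -0.024481 + 0.983405 = 0.958924.
Inverse-square distance factor (a/d)² = 1.0489² = 1.100191.
Q̄ = (S₀/π) × 1.100191 × [bracket] = (1361/π) × 1.100191 × 0.958924 = 457.0 W/m².

Q̄ ≈ 457 W/m²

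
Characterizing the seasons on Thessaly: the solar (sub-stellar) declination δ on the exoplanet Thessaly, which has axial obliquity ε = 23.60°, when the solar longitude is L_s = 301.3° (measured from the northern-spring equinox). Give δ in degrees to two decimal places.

sin δ = sin ε · sin L_s = sin 23.60° × sin 301.3° = -0.342082.
δ = arcsin(-0.342082) = -20.00°.

δ = -20.00°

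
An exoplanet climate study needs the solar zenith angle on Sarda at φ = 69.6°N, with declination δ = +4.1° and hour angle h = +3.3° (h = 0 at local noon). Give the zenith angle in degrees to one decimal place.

cos θ_z = sin φ sin δ + cos φ cos δ cos h = 0.067013 + 0.347103 = 0.414116.
θ_z = arccos(0.414116) = 65.5°.

θ_z = 65.5°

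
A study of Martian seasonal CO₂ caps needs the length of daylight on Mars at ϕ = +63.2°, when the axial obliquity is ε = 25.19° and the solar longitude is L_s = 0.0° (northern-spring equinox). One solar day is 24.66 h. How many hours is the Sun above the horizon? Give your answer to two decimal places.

12.33 h

Solar declination: sin δ = sin ε · sin L_s = sin 25.19° × sin 0.0° = 0.00000, so δ = +0.000°.
cos h₀ = −tan ϕ · tan δ = −tan(+63.2°) × tan(+0.000°) = -0.0000, so h₀ = 1.5708 rad = 90.00°.
Daylight = 2h₀/(2π) × 24.66 h = (1.5708/π) × 24.66 = 12.33 h.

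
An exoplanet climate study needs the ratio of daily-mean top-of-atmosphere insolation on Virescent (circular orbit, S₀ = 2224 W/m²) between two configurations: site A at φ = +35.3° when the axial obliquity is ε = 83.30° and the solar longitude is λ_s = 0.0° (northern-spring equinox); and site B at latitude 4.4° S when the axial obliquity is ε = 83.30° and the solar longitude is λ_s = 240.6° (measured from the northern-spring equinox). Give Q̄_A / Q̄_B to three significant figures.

Q̄_A / Q̄_B ≈ 1.34

— Configuration A (φ=+35.3°):
Solar declination: sin δ = sin ε · sin λ_s = sin 83.30° × sin 0.0° = 0.00000, so δ = +0.000°.
cos H₀ = −tan(+35.3°) tan(+0.000°) = -0.0000, H₀ = 1.5708 rad.
Bracket: H₀ sin φ sin δ + cos φ cos δ sin H₀ = 1.5708×0.57786×0.00000 + 0.81614×1.00000×1.00000 = 0.000000 + 0.816140 = 0.816140.
Q̄ = (S₀/π) × [bracket] = (2224/π) × 0.816140 = 577.76 W/m².
— Configuration B (φ=-4.4°):
Solar declination: sin δ = sin ε · sin λ_s = sin 83.30° × sin 240.6° = -0.86526, so δ = -59.913°.
cos H₀ = −tan(-4.4°) tan(-59.913°) = -0.1328, H₀ = 1.7040 rad.
Bracket: H₀ sin φ sin δ + cos φ cos δ sin H₀ = 1.7040×-0.07672×-0.86526 + 0.99705×0.50132×0.99114 = 0.113116 + 0.495413 = 0.608529.
Q̄ = (S₀/π) × [bracket] = (2224/π) × 0.608529 = 430.79 W/m².
Ratio Q̄_A / Q̄_B = 577.76 / 430.79 = 1.341.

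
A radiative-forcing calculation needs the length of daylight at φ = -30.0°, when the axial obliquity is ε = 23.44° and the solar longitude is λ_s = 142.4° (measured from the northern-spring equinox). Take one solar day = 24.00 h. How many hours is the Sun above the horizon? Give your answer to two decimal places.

10.89 h

Solar declination: sin δ = sin ε · sin λ_s = sin 23.44° × sin 142.4° = 0.24271, so δ = +14.046°.
cos H₀ = −tan φ · tan δ = −tan(-30.0°) × tan(+14.046°) = 0.1444, so H₀ = 1.4258 rad = 81.69°.
Daylight = 2H₀/(2π) × 24.00 h = (1.4258/π) × 24.00 = 10.89 h.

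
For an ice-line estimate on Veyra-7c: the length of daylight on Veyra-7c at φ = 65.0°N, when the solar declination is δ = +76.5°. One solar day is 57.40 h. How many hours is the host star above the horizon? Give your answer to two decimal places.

57.40 h

Sunrise equation: cos H₀ = −tan φ · tan δ = -8.9325 ≤ −1, so the host star never sets (polar day) and H₀ = π.
Daylight = 2H₀/(2π) × 57.40 h = (3.1416/π) × 57.40 = 57.40 h.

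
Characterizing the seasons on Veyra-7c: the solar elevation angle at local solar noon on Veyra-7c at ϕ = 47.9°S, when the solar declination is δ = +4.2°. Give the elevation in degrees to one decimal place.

37.9°

At local noon the hour angle is zero, so the zenith angle equals |ϕ − δ| = |-47.9° − (+4.200°)| = 52.100°.
Elevation = 90° − 52.100° = 37.9°.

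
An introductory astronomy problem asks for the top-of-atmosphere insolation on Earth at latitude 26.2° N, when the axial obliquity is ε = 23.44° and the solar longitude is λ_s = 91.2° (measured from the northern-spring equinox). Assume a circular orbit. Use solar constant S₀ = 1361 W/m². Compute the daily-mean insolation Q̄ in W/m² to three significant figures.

Solar declination: sin δ = sin ε · sin λ_s = sin 23.44° × sin 91.2° = 0.39770, so δ = +23.435°.
cos H₀ = −tan(+26.2°) tan(+23.435°) = -0.2133, H₀ = 1.7857 rad.
Bracket: H₀ sin φ sin δ + cos φ cos δ sin H₀ = 1.7857×0.44151×0.39770 + 0.89726×0.91751×0.97699 = 0.313548 + 0.804302 = 1.117850.
Q̄ = (S₀/π) × [bracket] = (1361/π) × 1.117850 = 484.3 W/m².

Q̄ ≈ 484 W/m²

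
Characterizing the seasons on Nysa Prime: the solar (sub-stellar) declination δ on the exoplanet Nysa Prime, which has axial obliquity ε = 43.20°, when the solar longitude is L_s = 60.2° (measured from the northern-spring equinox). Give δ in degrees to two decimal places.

δ = +36.44°

sin δ = sin ε · sin L_s = sin 43.20° × sin 60.2° = 0.594026.
δ = arcsin(0.594026) = +36.44°.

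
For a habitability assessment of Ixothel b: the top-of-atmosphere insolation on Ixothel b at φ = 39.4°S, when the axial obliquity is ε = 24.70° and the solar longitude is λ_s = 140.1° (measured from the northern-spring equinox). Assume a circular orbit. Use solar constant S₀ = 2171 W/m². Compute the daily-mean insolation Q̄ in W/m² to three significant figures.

Solar declination: sin δ = sin ε · sin λ_s = sin 24.70° × sin 140.1° = 0.26804, so δ = +15.548°.
cos H₀ = −tan(-39.4°) tan(+15.548°) = 0.2285, H₀ = 1.3402 rad.
Bracket: H₀ sin φ sin δ + cos φ cos δ sin H₀ = 1.3402×-0.63473×0.26804 + 0.77273×0.96341×0.97354 = -0.228012 + 0.724758 = 0.496746.
Q̄ = (S₀/π) × [bracket] = (2171/π) × 0.496746 = 343.3 W/m².

Q̄ ≈ 343 W/m²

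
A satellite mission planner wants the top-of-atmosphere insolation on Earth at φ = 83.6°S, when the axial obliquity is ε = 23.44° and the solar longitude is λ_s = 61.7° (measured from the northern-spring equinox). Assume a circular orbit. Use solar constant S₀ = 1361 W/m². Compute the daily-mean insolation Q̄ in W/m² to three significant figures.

Q̄ ≈ 0.00 W/m²

Solar declination: sin δ = sin ε · sin λ_s = sin 23.44° × sin 61.7° = 0.35024, so δ = +20.502°.
cos H₀ = −tan(-83.6°) tan(+20.502°) = 3.3337 ≥ 1 ⇒ polar night, H₀ = 0 and Q̄ = 0.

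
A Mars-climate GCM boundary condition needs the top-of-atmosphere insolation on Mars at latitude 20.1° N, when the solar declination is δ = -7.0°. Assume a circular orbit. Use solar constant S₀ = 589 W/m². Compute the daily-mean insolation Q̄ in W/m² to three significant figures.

cos H₀ = −tan(+20.1°) tan(-7.000°) = 0.0449, H₀ = 1.5258 rad.
Bracket: H₀ sin φ sin δ + cos φ cos δ sin H₀ = 1.5258×0.34366×-0.12187 + 0.93909×0.99255×0.99899 = -0.063903 + 0.931152 = 0.867249.
Q̄ = (S₀/π) × [bracket] = (589/π) × 0.867249 = 162.6 W/m².

Q̄ ≈ 163 W/m²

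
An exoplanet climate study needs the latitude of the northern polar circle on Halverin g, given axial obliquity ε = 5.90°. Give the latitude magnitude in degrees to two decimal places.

84.10°

The polar circle is the lowest latitude that experiences at least one full rotation of continuous daylight at the northern-summer solstice; it lies at |φ| = 90° − ε = 90° − 5.90° = 84.10°.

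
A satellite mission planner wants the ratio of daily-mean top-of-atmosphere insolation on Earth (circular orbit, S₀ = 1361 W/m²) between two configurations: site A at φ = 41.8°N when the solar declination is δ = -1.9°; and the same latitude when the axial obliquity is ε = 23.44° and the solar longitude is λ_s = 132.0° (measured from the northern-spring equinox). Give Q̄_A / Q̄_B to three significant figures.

Q̄_A / Q̄_B ≈ 0.677

— Configuration A (φ=+41.8°):
cos H₀ = −tan(+41.8°) tan(-1.900°) = 0.0297, H₀ = 1.5411 rad.
Bracket: H₀ sin φ sin δ + cos φ cos δ sin H₀ = 1.5411×0.66653×-0.03316 + 0.74548×0.99945×0.99956 = -0.034062 + 0.744742 = 0.710680.
Q̄ = (S₀/π) × [bracket] = (1361/π) × 0.710680 = 307.88 W/m².
— Configuration B (φ=+41.8°):
Solar declination: sin δ = sin ε · sin λ_s = sin 23.44° × sin 132.0° = 0.29561, so δ = +17.194°.
cos H₀ = −tan(+41.8°) tan(+17.194°) = -0.2767, H₀ = 1.8511 rad.
Bracket: H₀ sin φ sin δ + cos φ cos δ sin H₀ = 1.8511×0.66653×0.29561 + 0.74548×0.95531×0.96096 = 0.364728 + 0.684362 = 1.049090.
Q̄ = (S₀/π) × [bracket] = (1361/π) × 1.049090 = 454.49 W/m².
Ratio Q̄_A / Q̄_B = 307.88 / 454.49 = 0.6774.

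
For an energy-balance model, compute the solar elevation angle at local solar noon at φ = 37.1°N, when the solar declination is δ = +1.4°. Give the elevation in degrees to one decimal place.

At local noon the hour angle is zero, so the zenith angle equals |φ − δ| = |+37.1° − (+1.400°)| = 35.700°.
Elevation = 90° − 35.700° = 54.3°.

54.3°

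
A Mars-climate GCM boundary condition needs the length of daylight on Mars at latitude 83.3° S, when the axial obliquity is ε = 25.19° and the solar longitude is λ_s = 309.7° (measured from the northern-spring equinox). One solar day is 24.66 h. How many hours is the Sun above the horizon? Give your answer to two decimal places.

24.66 h

Solar declination: sin δ = sin ε · sin λ_s = sin 25.19° × sin 309.7° = -0.32747, so δ = -19.115°.
Sunrise equation: cos H₀ = −tan φ · tan δ = -2.9503 ≤ −1, so the Sun never sets (polar day) and H₀ = π.
Daylight = 2H₀/(2π) × 24.66 h = (3.1416/π) × 24.66 = 24.66 h.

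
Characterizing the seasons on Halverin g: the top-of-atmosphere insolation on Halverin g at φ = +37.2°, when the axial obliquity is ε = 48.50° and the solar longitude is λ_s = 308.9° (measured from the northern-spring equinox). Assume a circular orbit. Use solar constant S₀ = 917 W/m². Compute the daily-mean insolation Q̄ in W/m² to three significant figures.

Q̄ ≈ 56.1 W/m²

Solar declination: sin δ = sin ε · sin λ_s = sin 48.50° × sin 308.9° = -0.58287, so δ = -35.653°.
cos H₀ = −tan(+37.2°) tan(-35.653°) = 0.5445, H₀ = 0.9950 rad.
Bracket: H₀ sin φ sin δ + cos φ cos δ sin H₀ = 0.9950×0.60460×-0.58287 + 0.79653×0.81257×0.83878 = -0.350641 + 0.542889 = 0.192248.
Q̄ = (S₀/π) × [bracket] = (917/π) × 0.192248 = 56.12 W/m².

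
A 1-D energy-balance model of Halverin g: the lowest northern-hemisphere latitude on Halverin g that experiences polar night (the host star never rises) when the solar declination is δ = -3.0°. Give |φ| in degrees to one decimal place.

|φ| = 87.0°

Polar night requires cos H₀ = −tan φ tan δ ≥ 1, i.e. tan φ tan δ ≤ −1.
The boundary is |tan φ| · |tan δ| = 1, so |φ| = 90° − |δ| = 90° − 3.0° = 87.0° in the northern hemisphere.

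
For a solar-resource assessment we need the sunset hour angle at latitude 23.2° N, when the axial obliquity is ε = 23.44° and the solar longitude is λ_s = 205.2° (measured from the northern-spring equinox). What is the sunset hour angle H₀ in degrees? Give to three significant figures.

Solar declination: sin δ = sin ε · sin λ_s = sin 23.44° × sin 205.2° = -0.16937, so δ = -9.751°.
cos H₀ = −tan φ · tan δ = −tan(+23.2°) × tan(-9.751°) = 0.0737, so H₀ = 1.4971 rad = 85.78°.

H₀ = 85.8°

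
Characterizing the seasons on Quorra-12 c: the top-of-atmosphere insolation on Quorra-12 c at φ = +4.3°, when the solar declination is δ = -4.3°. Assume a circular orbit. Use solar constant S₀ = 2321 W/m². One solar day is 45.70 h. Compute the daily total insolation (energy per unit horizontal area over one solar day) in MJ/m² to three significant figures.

120 MJ/m²

cos H₀ = −tan(+4.3°) tan(-4.300°) = 0.0057, H₀ = 1.5651 rad.
Bracket: H₀ sin φ sin δ + cos φ cos δ sin H₀ = 1.5651×0.07498×-0.07498 + 0.99719×0.99719×0.99998 = -0.008799 + 0.994368 = 0.985569.
Q̄ = (S₀/π) × [bracket] = (2321/π) × 0.985569 = 728.14 W/m².
Daily total = Q̄ × 45.70 h × 3600 s/h = 728.14 × 45.70 × 3600 / 10⁶ = 119.8 MJ/m².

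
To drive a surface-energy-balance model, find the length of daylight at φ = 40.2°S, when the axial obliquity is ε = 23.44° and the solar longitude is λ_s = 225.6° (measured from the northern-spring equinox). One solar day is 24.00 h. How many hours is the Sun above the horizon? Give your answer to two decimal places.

13.93 h

Solar declination: sin δ = sin ε · sin λ_s = sin 23.44° × sin 225.6° = -0.28421, so δ = -16.512°.
cos H₀ = −tan φ · tan δ = −tan(-40.2°) × tan(-16.512°) = -0.2505, so H₀ = 1.8240 rad = 104.51°.
Daylight = 2H₀/(2π) × 24.00 h = (1.8240/π) × 24.00 = 13.93 h.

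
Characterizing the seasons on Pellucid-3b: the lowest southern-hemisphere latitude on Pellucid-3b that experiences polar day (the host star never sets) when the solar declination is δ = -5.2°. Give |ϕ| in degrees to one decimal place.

Polar day requires cos h₀ = −tan ϕ tan δ ≤ −1, i.e. tan ϕ tan δ ≥ 1.
The boundary is |tan ϕ| · |tan δ| = 1, so |ϕ| = 90° − |δ| = 90° − 5.2° = 84.8° in the southern hemisphere.

|ϕ| = 84.8°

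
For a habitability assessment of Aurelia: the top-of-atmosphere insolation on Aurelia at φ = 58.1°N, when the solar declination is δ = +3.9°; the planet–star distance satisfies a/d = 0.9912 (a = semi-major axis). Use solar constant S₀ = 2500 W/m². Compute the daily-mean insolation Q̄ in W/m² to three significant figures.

cos H₀ = −tan(+58.1°) tan(+3.900°) = -0.1095, H₀ = 1.6805 rad.
Bracket: H₀ sin φ sin δ + cos φ cos δ sin H₀ = 1.6805×0.84897×0.06802 + 0.52844×0.99768×0.99398 = 0.097044 + 0.524040 = 0.621084.
Inverse-square distance factor (a/d)² = 0.9912² = 0.982477.
Q̄ = (S₀/π) × 0.982477 × [bracket] = (2500/π) × 0.982477 × 0.621084 = 485.6 W/m².

Q̄ ≈ 486 W/m²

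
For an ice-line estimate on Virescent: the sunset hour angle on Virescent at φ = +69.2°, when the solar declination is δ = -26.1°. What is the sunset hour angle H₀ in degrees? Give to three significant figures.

H₀ = 0.00°

cos H₀ = −tan φ · tan δ = 1.2897 ≥ 1, so the host star never rises (polar night) and H₀ = 0.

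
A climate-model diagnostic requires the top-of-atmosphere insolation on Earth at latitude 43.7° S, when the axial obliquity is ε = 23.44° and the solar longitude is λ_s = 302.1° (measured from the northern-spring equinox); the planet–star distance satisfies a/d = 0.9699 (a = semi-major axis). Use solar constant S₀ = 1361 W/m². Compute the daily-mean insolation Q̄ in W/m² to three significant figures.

Q̄ ≈ 443 W/m²

Solar declination: sin δ = sin ε · sin λ_s = sin 23.44° × sin 302.1° = -0.33698, so δ = -19.693°.
cos H₀ = −tan(-43.7°) tan(-19.693°) = -0.3420, H₀ = 1.9199 rad.
Bracket: H₀ sin φ sin δ + cos φ cos δ sin H₀ = 1.9199×-0.69088×-0.33698 + 0.72297×0.94151×0.93969 = 0.446977 + 0.639631 = 1.086608.
Inverse-square distance factor (a/d)² = 0.9699² = 0.940706.
Q̄ = (S₀/π) × 0.940706 × [bracket] = (1361/π) × 0.940706 × 1.086608 = 442.8 W/m².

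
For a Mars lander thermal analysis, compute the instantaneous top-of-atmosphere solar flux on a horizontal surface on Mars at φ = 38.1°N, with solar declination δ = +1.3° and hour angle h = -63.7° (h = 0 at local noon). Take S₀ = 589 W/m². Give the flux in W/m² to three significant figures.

214 W/m²

cos θ_z = sin φ sin δ + cos φ cos δ cos h = 0.013999 + 0.348578 = 0.362577.
Flux = S₀ · cos θ_z = 589 × 0.362577 = 213.6 W/m².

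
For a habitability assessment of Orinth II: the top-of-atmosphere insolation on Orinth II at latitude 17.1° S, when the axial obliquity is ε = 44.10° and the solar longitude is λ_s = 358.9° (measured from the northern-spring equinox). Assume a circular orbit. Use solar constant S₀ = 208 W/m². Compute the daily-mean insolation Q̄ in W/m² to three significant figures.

Solar declination: sin δ = sin ε · sin λ_s = sin 44.10° × sin 358.9° = -0.01336, so δ = -0.765°.
cos H₀ = −tan(-17.1°) tan(-0.765°) = -0.0041, H₀ = 1.5749 rad.
Bracket: H₀ sin φ sin δ + cos φ cos δ sin H₀ = 1.5749×-0.29404×-0.01336 + 0.95579×0.99991×0.99999 = 0.006187 + 0.955694 = 0.961881.
Q̄ = (S₀/π) × [bracket] = (208/π) × 0.961881 = 63.68 W/m².

Q̄ ≈ 63.7 W/m²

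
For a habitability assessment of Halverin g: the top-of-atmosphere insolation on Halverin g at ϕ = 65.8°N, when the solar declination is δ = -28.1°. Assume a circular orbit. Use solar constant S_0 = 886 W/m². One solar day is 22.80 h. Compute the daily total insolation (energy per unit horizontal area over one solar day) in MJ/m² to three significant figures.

cos h₀ = −tan(+65.8°) tan(-28.100°) = 1.1881 ≥ 1 ⇒ polar night, h₀ = 0 and Q̄ = 0.
Daily total = Q̄ × 22.80 h × 3600 s/h = 0.00 MJ/m².

0.00 MJ/m²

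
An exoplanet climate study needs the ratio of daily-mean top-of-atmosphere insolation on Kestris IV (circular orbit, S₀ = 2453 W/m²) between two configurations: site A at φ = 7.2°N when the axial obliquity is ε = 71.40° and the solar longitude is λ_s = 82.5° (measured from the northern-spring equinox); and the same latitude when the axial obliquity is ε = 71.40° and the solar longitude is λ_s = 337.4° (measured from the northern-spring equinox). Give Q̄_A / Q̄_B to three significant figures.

Q̄_A / Q̄_B ≈ 0.639

— Configuration A (φ=+7.2°):
Solar declination: sin δ = sin ε · sin λ_s = sin 71.40° × sin 82.5° = 0.93966, so δ = +69.995°.
cos H₀ = −tan(+7.2°) tan(+69.995°) = -0.3470, H₀ = 1.9252 rad.
Bracket: H₀ sin φ sin δ + cos φ cos δ sin H₀ = 1.9252×0.12533×0.93966 + 0.99211×0.34211×0.93787 = 0.226726 + 0.318323 = 0.545049.
Q̄ = (S₀/π) × [bracket] = (2453/π) × 0.545049 = 425.58 W/m².
— Configuration B (φ=+7.2°):
Solar declination: sin δ = sin ε · sin λ_s = sin 71.40° × sin 337.4° = -0.36422, so δ = -21.360°.
cos H₀ = −tan(+7.2°) tan(-21.360°) = 0.0494, H₀ = 1.5214 rad.
Bracket: H₀ sin φ sin δ + cos φ cos δ sin H₀ = 1.5214×0.12533×-0.36422 + 0.99211×0.93131×0.99878 = -0.069448 + 0.922835 = 0.853387.
Q̄ = (S₀/π) × [bracket] = (2453/π) × 0.853387 = 666.34 W/m².
Ratio Q̄_A / Q̄_B = 425.58 / 666.34 = 0.6387.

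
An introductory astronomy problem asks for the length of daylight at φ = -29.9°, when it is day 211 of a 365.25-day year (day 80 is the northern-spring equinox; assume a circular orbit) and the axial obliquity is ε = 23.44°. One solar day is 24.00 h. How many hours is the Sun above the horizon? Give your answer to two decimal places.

Solar longitude: λ_s = 360° × (211 − 80)/365.25 = 129.117°.
sin δ = sin 23.44° × sin 129.117° = 0.30863, so δ = +17.977°.
cos H₀ = −tan φ · tan δ = −tan(-29.9°) × tan(+17.977°) = 0.1866, so H₀ = 1.3831 rad = 79.25°.
Daylight = 2H₀/(2π) × 24.00 h = (1.3831/π) × 24.00 = 10.57 h.

10.57 h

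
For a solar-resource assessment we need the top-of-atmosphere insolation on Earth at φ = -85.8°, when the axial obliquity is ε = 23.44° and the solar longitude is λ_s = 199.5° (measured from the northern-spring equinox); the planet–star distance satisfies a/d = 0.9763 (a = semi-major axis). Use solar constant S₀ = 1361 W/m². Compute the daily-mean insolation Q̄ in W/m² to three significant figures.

Solar declination: sin δ = sin ε · sin λ_s = sin 23.44° × sin 199.5° = -0.13278, so δ = -7.631°.
cos H₀ = −tan(-85.8°) tan(-7.631°) = -1.8243 ≤ −1 ⇒ polar day, H₀ = π.
Bracket: H₀ sin φ sin δ + cos φ cos δ sin H₀ = 3.1416×-0.99731×-0.13278 + 0.07324×0.99114×0.00000 = 0.416020 + 0.000000 = 0.416020.
Inverse-square distance factor (a/d)² = 0.9763² = 0.953162.
Q̄ = (S₀/π) × 0.953162 × [bracket] = (1361/π) × 0.953162 × 0.416020 = 171.8 W/m².

Q̄ ≈ 172 W/m²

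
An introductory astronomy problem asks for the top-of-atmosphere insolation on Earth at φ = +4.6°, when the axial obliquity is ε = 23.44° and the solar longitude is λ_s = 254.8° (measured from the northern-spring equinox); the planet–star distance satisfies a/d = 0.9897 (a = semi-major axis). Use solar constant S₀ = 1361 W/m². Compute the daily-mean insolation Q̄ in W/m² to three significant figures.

Solar declination: sin δ = sin ε · sin λ_s = sin 23.44° × sin 254.8° = -0.38387, so δ = -22.574°.
cos H₀ = −tan(+4.6°) tan(-22.574°) = 0.0334, H₀ = 1.5373 rad.
Bracket: H₀ sin φ sin δ + cos φ cos δ sin H₀ = 1.5373×0.08020×-0.38387 + 0.99678×0.92339×0.99944 = -0.047328 + 0.919901 = 0.872573.
Inverse-square distance factor (a/d)² = 0.9897² = 0.979506.
Q̄ = (S₀/π) × 0.979506 × [bracket] = (1361/π) × 0.979506 × 0.872573 = 370.3 W/m².

Q̄ ≈ 370 W/m²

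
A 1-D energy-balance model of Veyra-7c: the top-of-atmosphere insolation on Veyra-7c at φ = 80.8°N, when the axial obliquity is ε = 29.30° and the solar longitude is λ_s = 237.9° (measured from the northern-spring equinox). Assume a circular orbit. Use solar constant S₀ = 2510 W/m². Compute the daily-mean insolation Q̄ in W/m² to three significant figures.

Solar declination: sin δ = sin ε · sin λ_s = sin 29.30° × sin 237.9° = -0.41457, so δ = -24.492°.
cos H₀ = −tan(+80.8°) tan(-24.492°) = 2.8127 ≥ 1 ⇒ polar night, H₀ = 0 and Q̄ = 0.

Q̄ ≈ 0.00 W/m²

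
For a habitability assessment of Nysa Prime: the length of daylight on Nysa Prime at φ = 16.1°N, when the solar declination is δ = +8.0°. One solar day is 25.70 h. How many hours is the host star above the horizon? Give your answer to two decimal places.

cos H₀ = −tan φ · tan δ = −tan(+16.1°) × tan(+8.000°) = -0.0406, so H₀ = 1.6114 rad = 92.32°.
Daylight = 2H₀/(2π) × 25.70 h = (1.6114/π) × 25.70 = 13.18 h.

13.18 h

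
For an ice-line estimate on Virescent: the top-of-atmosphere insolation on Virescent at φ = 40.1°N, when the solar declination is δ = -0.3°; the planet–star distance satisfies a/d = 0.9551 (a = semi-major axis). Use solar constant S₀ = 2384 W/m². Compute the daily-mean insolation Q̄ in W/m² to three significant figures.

cos H₀ = −tan(+40.1°) tan(-0.300°) = 0.0044, H₀ = 1.5664 rad.
Bracket: H₀ sin φ sin δ + cos φ cos δ sin H₀ = 1.5664×0.64412×-0.00524 + 0.76492×0.99999×0.99999 = -0.005287 + 0.764905 = 0.759618.
Inverse-square distance factor (a/d)² = 0.9551² = 0.912216.
Q̄ = (S₀/π) × 0.912216 × [bracket] = (2384/π) × 0.912216 × 0.759618 = 525.8 W/m².

Q̄ ≈ 526 W/m²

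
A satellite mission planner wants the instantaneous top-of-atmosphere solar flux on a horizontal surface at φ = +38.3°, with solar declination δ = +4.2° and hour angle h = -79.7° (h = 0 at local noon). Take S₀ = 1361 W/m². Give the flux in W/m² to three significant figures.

cos θ_z = sin φ sin δ + cos φ cos δ cos h = 0.045391 + 0.139943 = 0.185334.
Flux = S₀ · cos θ_z = 1361 × 0.185334 = 252.2 W/m².

252 W/m²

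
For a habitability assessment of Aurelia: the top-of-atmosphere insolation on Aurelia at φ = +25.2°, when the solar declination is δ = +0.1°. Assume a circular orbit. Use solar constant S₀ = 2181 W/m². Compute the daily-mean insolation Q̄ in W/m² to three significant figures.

cos H₀ = −tan(+25.2°) tan(+0.100°) = -0.0008, H₀ = 1.5716 rad.
Bracket: H₀ sin φ sin δ + cos φ cos δ sin H₀ = 1.5716×0.42578×0.00175 + 0.90483×1.00000×1.00000 = 0.001171 + 0.904830 = 0.906001.
Q̄ = (S₀/π) × [bracket] = (2181/π) × 0.906001 = 629.0 W/m².

Q̄ ≈ 629 W/m²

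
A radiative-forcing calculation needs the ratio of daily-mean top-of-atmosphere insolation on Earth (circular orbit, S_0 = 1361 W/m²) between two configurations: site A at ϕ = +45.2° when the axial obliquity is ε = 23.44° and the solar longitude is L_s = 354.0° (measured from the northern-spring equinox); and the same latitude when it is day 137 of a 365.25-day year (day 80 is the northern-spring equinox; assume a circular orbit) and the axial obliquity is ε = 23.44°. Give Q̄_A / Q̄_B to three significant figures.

Q̄_A / Q̄_B ≈ 0.612

— Configuration A (ϕ=+45.2°):
Solar declination: sin δ = sin ε · sin L_s = sin 23.44° × sin 354.0° = -0.04158, so δ = -2.383°.
cos h₀ = −tan(+45.2°) tan(-2.383°) = 0.0419, h₀ = 1.5289 rad.
Bracket: h₀ sin ϕ sin δ + cos ϕ cos δ sin h₀ = 1.5289×0.70957×-0.04158 + 0.70463×0.99914×0.99912 = -0.045109 + 0.703404 = 0.658295.
Q̄ = (S_0/π) × [bracket] = (1361/π) × 0.658295 = 285.19 W/m².
— Configuration B (ϕ=+45.2°):
Solar longitude: L_s = 360° × (137 − 80)/365.25 = 56.181°.
sin δ = sin 23.44° × sin 56.181° = 0.33048, so δ = +19.298°.
cos h₀ = −tan(+45.2°) tan(+19.298°) = -0.3526, h₀ = 1.9312 rad.
Bracket: h₀ sin ϕ sin δ + cos ϕ cos δ sin h₀ = 1.9312×0.70957×0.33048 + 0.70463×0.94381×0.93577 = 0.452864 + 0.622322 = 1.075186.
Q̄ = (S_0/π) × [bracket] = (1361/π) × 1.075186 = 465.79 W/m².
Ratio Q̄_A / Q̄_B = 285.19 / 465.79 = 0.6123.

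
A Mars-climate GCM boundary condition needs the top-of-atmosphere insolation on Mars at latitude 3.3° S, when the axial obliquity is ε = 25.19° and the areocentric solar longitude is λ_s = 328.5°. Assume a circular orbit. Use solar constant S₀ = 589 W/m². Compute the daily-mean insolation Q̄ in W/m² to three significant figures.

sin δ = sin 25.19° × sin 328.5° = -0.22239, so δ = -12.849°.
cos H₀ = −tan(-3.3°) tan(-12.849°) = -0.0132, H₀ = 1.5839 rad.
Bracket: H₀ sin φ sin δ + cos φ cos δ sin H₀ = 1.5839×-0.05756×-0.22239 + 0.99834×0.97496×0.99991 = 0.020275 + 0.973254 = 0.993529.
Q̄ = (S₀/π) × [bracket] = (589/π) × 0.993529 = 186.3 W/m².

Q̄ ≈ 186 W/m²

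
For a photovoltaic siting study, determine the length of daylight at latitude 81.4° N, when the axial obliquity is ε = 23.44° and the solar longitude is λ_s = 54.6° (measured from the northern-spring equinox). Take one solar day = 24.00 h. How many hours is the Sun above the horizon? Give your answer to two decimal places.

24.00 h

Solar declination: sin δ = sin ε · sin λ_s = sin 23.44° × sin 54.6° = 0.32425, so δ = +18.920°.
Sunrise equation: cos H₀ = −tan φ · tan δ = -2.2664 ≤ −1, so the Sun never sets (polar day) and H₀ = π.
Daylight = 2H₀/(2π) × 24.00 h = (3.1416/π) × 24.00 = 24.00 h.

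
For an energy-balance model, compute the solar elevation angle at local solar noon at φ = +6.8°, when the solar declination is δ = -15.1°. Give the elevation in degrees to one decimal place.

68.1°

At local noon the hour angle is zero, so the zenith angle equals |φ − δ| = |+6.8° − (-15.100°)| = 21.900°.
Elevation = 90° − 21.900° = 68.1°.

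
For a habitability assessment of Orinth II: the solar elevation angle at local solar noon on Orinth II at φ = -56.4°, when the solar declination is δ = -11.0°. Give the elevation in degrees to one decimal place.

44.6°

At local noon the hour angle is zero, so the zenith angle equals |φ − δ| = |-56.4° − (-11.000°)| = 45.400°.
Elevation = 90° − 45.400° = 44.6°.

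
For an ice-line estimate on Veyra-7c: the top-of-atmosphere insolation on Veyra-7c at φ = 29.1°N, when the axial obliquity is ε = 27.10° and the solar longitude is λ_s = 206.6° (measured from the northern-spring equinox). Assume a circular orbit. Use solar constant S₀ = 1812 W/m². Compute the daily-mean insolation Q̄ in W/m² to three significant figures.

Q̄ ≈ 407 W/m²

Solar declination: sin δ = sin ε · sin λ_s = sin 27.10° × sin 206.6° = -0.20397, so δ = -11.769°.
cos H₀ = −tan(+29.1°) tan(-11.769°) = 0.1160, H₀ = 1.4546 rad.
Bracket: H₀ sin φ sin δ + cos φ cos δ sin H₀ = 1.4546×0.48634×-0.20397 + 0.87377×0.97898×0.99325 = -0.144295 + 0.849629 = 0.705334.
Q̄ = (S₀/π) × [bracket] = (1812/π) × 0.705334 = 406.8 W/m².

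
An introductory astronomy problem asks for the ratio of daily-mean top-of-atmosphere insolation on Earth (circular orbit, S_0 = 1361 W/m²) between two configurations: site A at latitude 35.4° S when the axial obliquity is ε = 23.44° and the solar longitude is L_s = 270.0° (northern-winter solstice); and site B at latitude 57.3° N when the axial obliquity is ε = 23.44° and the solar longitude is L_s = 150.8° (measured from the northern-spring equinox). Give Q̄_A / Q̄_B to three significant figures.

Q̄_A / Q̄_B ≈ 1.41

— Configuration A (ϕ=-35.4°):
Solar declination: sin δ = sin ε · sin L_s = sin 23.44° × sin 270.0° = -0.39779, so δ = -23.440°.
cos h₀ = −tan(-35.4°) tan(-23.440°) = -0.3081, h₀ = 1.8840 rad.
Bracket: h₀ sin ϕ sin δ + cos ϕ cos δ sin h₀ = 1.8840×-0.57928×-0.39779 + 0.81513×0.91748×0.95135 = 0.434133 + 0.711482 = 1.145615.
Q̄ = (S_0/π) × [bracket] = (1361/π) × 1.145615 = 496.30 W/m².
— Configuration B (ϕ=+57.3°):
Solar declination: sin δ = sin ε · sin L_s = sin 23.44° × sin 150.8° = 0.19406, so δ = +11.190°.
cos h₀ = −tan(+57.3°) tan(+11.190°) = -0.3081, h₀ = 1.8840 rad.
Bracket: h₀ sin ϕ sin δ + cos ϕ cos δ sin h₀ = 1.8840×0.84151×0.19406 + 0.54024×0.98099×0.95134 = 0.307664 + 0.504182 = 0.811846.
Q̄ = (S_0/π) × [bracket] = (1361/π) × 0.811846 = 351.71 W/m².
Ratio Q̄_A / Q̄_B = 496.30 / 351.71 = 1.411.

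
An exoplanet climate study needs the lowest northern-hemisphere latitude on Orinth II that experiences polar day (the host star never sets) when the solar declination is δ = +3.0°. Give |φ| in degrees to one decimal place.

|φ| = 87.0°

Polar day requires cos H₀ = −tan φ tan δ ≤ −1, i.e. tan φ tan δ ≥ 1.
The boundary is |tan φ| · |tan δ| = 1, so |φ| = 90° − |δ| = 90° − 3.0° = 87.0° in the northern hemisphere.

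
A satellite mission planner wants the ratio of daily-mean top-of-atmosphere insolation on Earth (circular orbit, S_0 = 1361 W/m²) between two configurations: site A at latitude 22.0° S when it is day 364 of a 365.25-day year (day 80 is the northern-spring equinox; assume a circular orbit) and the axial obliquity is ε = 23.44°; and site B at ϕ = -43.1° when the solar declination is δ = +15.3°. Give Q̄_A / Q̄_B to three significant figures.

— Configuration A (ϕ=-22.0°):
Solar longitude: L_s = 360° × (364 − 80)/365.25 = 279.918°.
sin δ = sin 23.44° × sin 279.918° = -0.39184, so δ = -23.069°.
cos h₀ = −tan(-22.0°) tan(-23.069°) = -0.1721, h₀ = 1.7437 rad.
Bracket: h₀ sin ϕ sin δ + cos ϕ cos δ sin h₀ = 1.7437×-0.37461×-0.39184 + 0.92718×0.92003×0.98508 = 0.255953 + 0.840306 = 1.096259.
Q̄ = (S_0/π) × [bracket] = (1361/π) × 1.096259 = 474.92 W/m².
— Configuration B (ϕ=-43.1°):
cos h₀ = −tan(-43.1°) tan(+15.300°) = 0.2560, h₀ = 1.3119 rad.
Bracket: h₀ sin ϕ sin δ + cos ϕ cos δ sin h₀ = 1.3119×-0.68327×0.26387 + 0.73016×0.96456×0.96668 = -0.236528 + 0.680816 = 0.444288.
Q̄ = (S_0/π) × [bracket] = (1361/π) × 0.444288 = 192.47 W/m².
Ratio Q̄_A / Q̄_B = 474.92 / 192.47 = 2.468.

Q̄_A / Q̄_B ≈ 2.47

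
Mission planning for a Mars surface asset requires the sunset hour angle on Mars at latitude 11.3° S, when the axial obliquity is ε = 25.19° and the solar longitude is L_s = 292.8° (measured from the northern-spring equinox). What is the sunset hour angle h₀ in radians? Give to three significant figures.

Solar declination: sin δ = sin ε · sin L_s = sin 25.19° × sin 292.8° = -0.39236, so δ = -23.102°.
cos h₀ = −tan ϕ · tan δ = −tan(-11.3°) × tan(-23.102°) = -0.0852, so h₀ = 1.6561 rad = 94.89°.

h₀ = 1.66 rad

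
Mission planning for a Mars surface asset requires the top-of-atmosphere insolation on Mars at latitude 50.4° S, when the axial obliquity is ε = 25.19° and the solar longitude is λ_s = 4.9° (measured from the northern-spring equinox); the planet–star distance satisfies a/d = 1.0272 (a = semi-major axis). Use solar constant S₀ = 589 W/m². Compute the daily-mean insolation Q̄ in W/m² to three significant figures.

Solar declination: sin δ = sin ε · sin λ_s = sin 25.19° × sin 4.9° = 0.03636, so δ = +2.083°.
cos H₀ = −tan(-50.4°) tan(+2.083°) = 0.0440, H₀ = 1.5268 rad.
Bracket: H₀ sin φ sin δ + cos φ cos δ sin H₀ = 1.5268×-0.77051×0.03636 + 0.63742×0.99934×0.99903 = -0.042774 + 0.636381 = 0.593607.
Inverse-square distance factor (a/d)² = 1.0272² = 1.055140.
Q̄ = (S₀/π) × 1.055140 × [bracket] = (589/π) × 1.055140 × 0.593607 = 117.4 W/m².

Q̄ ≈ 117 W/m²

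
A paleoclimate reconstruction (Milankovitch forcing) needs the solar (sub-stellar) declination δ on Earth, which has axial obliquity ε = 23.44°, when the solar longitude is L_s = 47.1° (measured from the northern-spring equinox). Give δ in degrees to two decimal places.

δ = +16.94°

sin δ = sin ε · sin L_s = sin 23.44° × sin 47.1° = 0.291397.
δ = arcsin(0.291397) = +16.94°.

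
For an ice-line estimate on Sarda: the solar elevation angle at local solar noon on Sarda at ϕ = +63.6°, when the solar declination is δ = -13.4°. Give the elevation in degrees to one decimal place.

13.0°

At local noon the hour angle is zero, so the zenith angle equals |ϕ − δ| = |+63.6° − (-13.400°)| = 77.000°.
Elevation = 90° − 77.000° = 13.0°.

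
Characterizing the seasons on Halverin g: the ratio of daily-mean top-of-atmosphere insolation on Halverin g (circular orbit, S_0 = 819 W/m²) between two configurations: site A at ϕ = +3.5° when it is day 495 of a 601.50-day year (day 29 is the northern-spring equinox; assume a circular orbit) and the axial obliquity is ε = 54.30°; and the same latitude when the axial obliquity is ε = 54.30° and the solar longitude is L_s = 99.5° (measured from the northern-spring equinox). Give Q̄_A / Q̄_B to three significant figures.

— Configuration A (ϕ=+3.5°):
Solar longitude: L_s = 360° × (495 − 29)/601.50 = 278.903°.
sin δ = sin 54.30° × sin 278.903° = -0.80230, so δ = -53.350°.
cos h₀ = −tan(+3.5°) tan(-53.350°) = 0.0822, h₀ = 1.4885 rad.
Bracket: h₀ sin ϕ sin δ + cos ϕ cos δ sin h₀ = 1.4885×0.06105×-0.80230 + 0.99813×0.59692×0.99662 = -0.072907 + 0.593790 = 0.520883.
Q̄ = (S_0/π) × [bracket] = (819/π) × 0.520883 = 135.79 W/m².
— Configuration B (ϕ=+3.5°):
Solar declination: sin δ = sin ε · sin L_s = sin 54.30° × sin 99.5° = 0.80095, so δ = +53.221°.
cos h₀ = −tan(+3.5°) tan(+53.221°) = -0.0818, h₀ = 1.6527 rad.
Bracket: h₀ sin ϕ sin δ + cos ϕ cos δ sin h₀ = 1.6527×0.06105×0.80095 + 0.99813×0.59874×0.99665 = 0.080814 + 0.595618 = 0.676432.
Q̄ = (S_0/π) × [bracket] = (819/π) × 0.676432 = 176.34 W/m².
Ratio Q̄_A / Q̄_B = 135.79 / 176.34 = 0.7700.

Q̄_A / Q̄_B ≈ 0.770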